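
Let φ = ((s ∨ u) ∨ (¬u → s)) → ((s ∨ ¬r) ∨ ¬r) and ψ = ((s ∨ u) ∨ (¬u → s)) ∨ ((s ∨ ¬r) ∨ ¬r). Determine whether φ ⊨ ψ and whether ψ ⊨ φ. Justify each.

(⇒) fails and (⇐) fails.

Forward direction. This fails. Under r = T, s = F, u = F, the left side is true but the right side is false.

Converse. This fails. Under r = T, s = F, u = T, the left side is false but the right side is true.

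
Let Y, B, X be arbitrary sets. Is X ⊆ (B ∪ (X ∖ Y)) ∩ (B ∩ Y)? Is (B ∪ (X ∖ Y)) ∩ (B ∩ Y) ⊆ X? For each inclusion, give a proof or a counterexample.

(⊆) This inclusion fails. Take Y = ∅, B = ∅, X = {1}; then 1 ∈ X but 1 ∉ (B ∪ (X ∖ Y)) ∩ (B ∩ Y).

(⊇) This inclusion fails. Take Y = {1}, B = {1}, X = ∅; then 1 ∈ (B ∪ (X ∖ Y)) ∩ (B ∩ Y) but 1 ∉ X.

Both inclusions fail.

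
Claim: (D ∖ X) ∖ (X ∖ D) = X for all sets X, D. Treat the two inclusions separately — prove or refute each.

Both inclusions fail.

(⟹) This inclusion fails. Take X = ∅, D = {1}; then 1 ∈ (D ∖ X) ∖ (X ∖ D) but 1 ∉ X.

(⟸) This inclusion fails. Take X = {1}, D = ∅; then 1 ∈ X but 1 ∉ (D ∖ X) ∖ (X ∖ D).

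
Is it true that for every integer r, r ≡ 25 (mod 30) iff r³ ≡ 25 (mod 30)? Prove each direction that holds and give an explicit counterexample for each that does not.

Equivalent; both directions hold.

Forward direction. Suppose r ≡ 25 (mod 30). Write r = 30j + 25. Then (30j + 25)³ = 27000j³ + 67500j² + 56250j + 15625 = 30(900j³ + 2250j² + 1875j + 520) + 25, so r³ ≡ 25 (mod 30).

Converse. Suppose r³ ≡ 25 (mod 30). The only residue r in {0, …, 29} with r³ ≡ 25 (mod 30) is r = 25, so r ≡ 25 (mod 30).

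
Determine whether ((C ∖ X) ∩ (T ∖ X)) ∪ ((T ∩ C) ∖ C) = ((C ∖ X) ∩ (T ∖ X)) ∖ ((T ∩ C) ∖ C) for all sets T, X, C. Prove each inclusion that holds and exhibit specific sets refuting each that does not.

(⟸) Let x ∈ ((C ∖ X) ∩ (T ∖ X)) ∖ ((T ∩ C) ∖ C). Then x ∈ T ∩ C and x ∉ X, from which x ∈ ((C ∖ X) ∩ (T ∖ X)) ∪ ((T ∩ C) ∖ C).

(⟹) Let x ∈ ((C ∖ X) ∩ (T ∖ X)) ∪ ((T ∩ C) ∖ C). Then x ∈ T ∩ C and x ∉ X, from which x ∈ ((C ∖ X) ∩ (T ∖ X)) ∖ ((T ∩ C) ∖ C).

Both inclusions hold; the sets are equal.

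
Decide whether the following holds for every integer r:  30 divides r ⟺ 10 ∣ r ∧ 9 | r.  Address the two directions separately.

(⇒) fails; (⇐) holds.

[⇒] This fails: take r = 30. Certainly 30 ∣ 30, but 9 ∤ 30.

[⇐] Suppose 10 ∣ r and 9 ∣ r. Any common multiple of 10 and 9 is a multiple of their lcm; here gcd(10, 9) = 1, so lcm(10, 9) = 10·9 = 90, so 90 ∣ r. Since 30 ∣ 90, it follows that 30 ∣ r.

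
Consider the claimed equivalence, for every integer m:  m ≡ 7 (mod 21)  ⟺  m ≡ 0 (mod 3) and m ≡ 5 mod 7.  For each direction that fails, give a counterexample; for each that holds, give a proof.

Both directions fail.

(⇒) This fails: m = 7 gives 7 ≡ 7 (mod 21) but 7 ≡ 1 (mod 3), so the conjunction on the right does not hold.

(⇐) This fails: m = 12 satisfies both congruences on the right (12 ≡ 0 mod 3 and 12 ≡ 5 mod 7) yet 12 ≡ 12 (mod 21), not 7.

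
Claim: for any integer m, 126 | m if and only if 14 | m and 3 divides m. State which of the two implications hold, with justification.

Forward direction. If 126 ∣ m, write m = 126q. Since 126 = 9·14, m = 14·(9q), so 14 ∣ m; and since 126 = 42·3, m = 3·(42q), so 3 ∣ m.

Converse. This fails: take m = 42. Both 14 ∣ 42 and 3 ∣ 42, yet 42 is not a multiple of 126 (since 42 = 0·126 + 42), so 126 ∤ 42.

Only the forward implication holds.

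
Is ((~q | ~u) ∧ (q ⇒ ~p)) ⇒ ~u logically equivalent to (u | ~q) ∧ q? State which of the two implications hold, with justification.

[⇒] This fails. Under p = F, q = F, u = F, the left side is true but the right side is false.

[⇐] Assume the antecedent. If p is true, the antecedent forces (p = T, q = T, u = T), and ((~q | ~u) ∧ (q ⇒ ~p)) ⇒ ~u holds there. If p is false, the antecedent forces (p = F, q = T, u = T), and ((~q | ~u) ∧ (q ⇒ ~p)) ⇒ ~u holds there. Either way ((~q | ~u) ∧ (q ⇒ ~p)) ⇒ ~u holds.

Only the converse holds.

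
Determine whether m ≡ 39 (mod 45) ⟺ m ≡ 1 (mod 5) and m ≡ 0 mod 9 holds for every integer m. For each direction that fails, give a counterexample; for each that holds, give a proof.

(⇒) fails and (⇐) fails.

[⇒] This fails: m = 39 gives 39 ≡ 39 (mod 45) but 39 ≡ 4 (mod 5), so the conjunction on the right does not hold.

[⇐] This fails: m = 36 satisfies both congruences on the right (36 ≡ 1 mod 5 and 36 ≡ 0 mod 9) yet 36 ≡ 36 (mod 45), not 39.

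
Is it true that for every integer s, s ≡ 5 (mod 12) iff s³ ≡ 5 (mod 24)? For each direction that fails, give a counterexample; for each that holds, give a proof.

(→) This fails: take s = 17. Then 17 ≡ 5 (mod 12), but 17³ = 4913 ≡ 17 (mod 24), not 5.

(←) Conversely, the residues r modulo 24 with r³ ≡ 5 (mod 24) are exactly {5}, and each is ≡ 5 (mod 12).

Only the converse holds.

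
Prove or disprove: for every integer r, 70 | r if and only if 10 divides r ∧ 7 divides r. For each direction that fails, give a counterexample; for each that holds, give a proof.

(→) If 70 ∣ r, write r = 70q. Since 70 = 7·10, r = 10·(7q), so 10 ∣ r; and since 70 = 10·7, r = 7·(10q), so 7 ∣ r.

(←) Suppose 10 ∣ r and 7 ∣ r. Any common multiple of 10 and 7 is a multiple of their lcm; here gcd(10, 7) = 1, so lcm(10, 7) = 10·7 = 70, so 70 ∣ r.

Both directions hold; the statement is true.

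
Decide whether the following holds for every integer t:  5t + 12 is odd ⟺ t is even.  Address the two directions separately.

Both directions fail.

[⇒] This fails: t = 5 gives 5t + 12 = 37, which is odd, but 5 is odd, not even.

[⇐] This also fails: t = 0 is even, but 5t + 12 = 12 is even, not odd.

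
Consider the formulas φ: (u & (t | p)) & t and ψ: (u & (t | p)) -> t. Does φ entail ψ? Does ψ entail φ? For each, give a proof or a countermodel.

Only the forward implication holds.

(→) Assume the antecedent. If p is true, the antecedent forces (p = T, u = T, t = T), and (u & (t | p)) -> t holds there. If p is false, (u & (t | p)) -> t reduces to true regardless of the other variables. Either way (u & (t | p)) -> t holds.

(←) This fails. Under p = F, u = F, t = F, the left side is false but the right side is true.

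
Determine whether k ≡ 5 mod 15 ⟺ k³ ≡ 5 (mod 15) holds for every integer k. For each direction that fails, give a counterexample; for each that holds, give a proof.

[⇒] Suppose k ≡ 5 mod 15. Write k = 15j + 5. Then (15j + 5)³ = 3375j³ + 3375j² + 1125j + 125 = 15(225j³ + 225j² + 75j + 8) + 5, so k³ ≡ 5 (mod 15).

[⇐] Conversely, suppose k³ ≡ 5 (mod 15). The only residue r in {0, …, 14} with r³ ≡ 5 (mod 15) is r = 5, so k ≡ 5 (mod 15).

The biconditional holds.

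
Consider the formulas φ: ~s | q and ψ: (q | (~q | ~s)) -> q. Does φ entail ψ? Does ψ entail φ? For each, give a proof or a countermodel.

(⇐) Assume the antecedent. If q is true, ~s | q reduces to true regardless of the other variables. If q is false, the antecedent cannot hold. Either way ~s | q holds.

(⇒) This fails. Under q = F, s = F, the left side is true but the right side is false.

The forward direction fails; the converse holds.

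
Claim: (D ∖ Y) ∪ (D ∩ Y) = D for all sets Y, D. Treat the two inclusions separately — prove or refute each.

Both inclusions hold.

(⟹) Let x ∈ (D ∖ Y) ∪ (D ∩ Y). Then either x ∈ D and x ∉ Y; or x ∈ Y ∩ D. In each case x ∈ D, so (D ∖ Y) ∪ (D ∩ Y) ⊆ D.

(⟸) Let x ∈ D. Then either x ∈ D and x ∉ Y; or x ∈ Y ∩ D. In each case x ∈ (D ∖ Y) ∪ (D ∩ Y), so D ⊆ (D ∖ Y) ∪ (D ∩ Y).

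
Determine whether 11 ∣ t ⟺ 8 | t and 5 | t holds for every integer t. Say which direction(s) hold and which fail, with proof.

(⇒) fails and (⇐) fails.

(⟹) This fails: take t = 11. Certainly 11 ∣ 11, but 8 ∤ 11.

(⟸) This fails: take t = 40. Both 8 ∣ 40 and 5 ∣ 40, yet 40 is not a multiple of 11 (since 40 = 3·11 + 7), so 11 ∤ 40.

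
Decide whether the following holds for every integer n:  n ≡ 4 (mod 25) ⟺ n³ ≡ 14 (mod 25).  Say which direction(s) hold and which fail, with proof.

The biconditional holds.

(⇒) Suppose n ≡ 4 (mod 25). Write n = 25j + 4. Then (25j + 4)³ = 15625j³ + 7500j² + 1200j + 64 = 25(625j³ + 300j² + 48j + 2) + 14, so n³ ≡ 14 (mod 25).

(⇐) Conversely, suppose n³ ≡ 14 (mod 25). The only residue r in {0, …, 24} with r³ ≡ 14 (mod 25) is r = 4, so n ≡ 4 (mod 25).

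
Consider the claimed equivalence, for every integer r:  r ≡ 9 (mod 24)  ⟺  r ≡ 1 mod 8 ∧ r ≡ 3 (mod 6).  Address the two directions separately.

(⇒) Suppose r ≡ 9 (mod 24); write r = 24j + 9. Since 8 ∣ 24, reducing mod 8 gives r ≡ 9 ≡ 1 (mod 8); since 6 ∣ 24, reducing mod 6 gives r ≡ 9 ≡ 3 (mod 6).

(⇐) Conversely, if r ≡ 1 (mod 8) and r ≡ 3 (mod 6), then by the Chinese remainder theorem r ≡ 9 (mod 24). This is exactly r ≡ 9 (mod 24).

Both implications hold.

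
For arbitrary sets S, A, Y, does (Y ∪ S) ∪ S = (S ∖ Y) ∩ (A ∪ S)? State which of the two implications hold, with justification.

The sets are not equal: only the reverse inclusion holds.

Forward inclusion. This inclusion fails. Take S = ∅, A = ∅, Y = {1}; then 1 ∈ (Y ∪ S) ∪ S but 1 ∉ (S ∖ Y) ∩ (A ∪ S).

Reverse inclusion. Let x ∈ (S ∖ Y) ∩ (A ∪ S). Then either x ∈ S and x ∉ A, Y; or x ∈ S ∩ A and x ∉ Y. In each case x ∈ (Y ∪ S) ∪ S, so (S ∖ Y) ∩ (A ∪ S) ⊆ (Y ∪ S) ∪ S.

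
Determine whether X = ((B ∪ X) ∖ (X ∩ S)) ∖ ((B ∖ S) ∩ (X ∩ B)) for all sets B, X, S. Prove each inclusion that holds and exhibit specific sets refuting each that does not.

(⊆) fails and (⊇) fails.

(⟹) This inclusion fails. Take B = {1}, X = {1}, S = ∅; then 1 ∈ X but 1 ∉ ((B ∪ X) ∖ (X ∩ S)) ∖ ((B ∖ S) ∩ (X ∩ B)).

(⟸) This inclusion fails. Take B = {1}, X = ∅, S = ∅; then 1 ∈ ((B ∪ X) ∖ (X ∩ S)) ∖ ((B ∖ S) ∩ (X ∩ B)) but 1 ∉ X.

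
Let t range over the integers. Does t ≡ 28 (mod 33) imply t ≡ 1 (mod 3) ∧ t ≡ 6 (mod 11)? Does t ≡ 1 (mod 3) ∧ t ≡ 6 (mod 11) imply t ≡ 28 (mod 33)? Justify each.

(→) Suppose t ≡ 28 (mod 33); write t = 33j + 28. Since 3 ∣ 33, reducing mod 3 gives t ≡ 28 ≡ 1 (mod 3); since 11 ∣ 33, reducing mod 11 gives t ≡ 28 ≡ 6 (mod 11).

(←) Conversely, if t ≡ 1 (mod 3) and t ≡ 6 (mod 11), then by the Chinese remainder theorem t ≡ 28 (mod 33). This is exactly t ≡ 28 (mod 33).

The biconditional holds.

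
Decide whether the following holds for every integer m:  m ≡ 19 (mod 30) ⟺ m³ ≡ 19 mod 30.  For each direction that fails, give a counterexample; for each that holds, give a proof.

Both implications hold.

(⇐) Suppose m³ ≡ 19 (mod 30). The only residue r in {0, …, 29} with r³ ≡ 19 (mod 30) is r = 19, so m ≡ 19 (mod 30).

(⇒) Suppose m ≡ 19 (mod 30). Write m = 30j + 19. Then (30j + 19)³ = 27000j³ + 51300j² + 32490j + 6859 = 30(900j³ + 1710j² + 1083j + 228) + 19, so m³ ≡ 19 (mod 30).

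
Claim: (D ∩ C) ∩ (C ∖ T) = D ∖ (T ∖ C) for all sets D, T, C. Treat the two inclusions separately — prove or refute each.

(⊆) holds; (⊇) fails.

Reverse inclusion. This inclusion fails. Take D = {1}, T = ∅, C = ∅; then 1 ∈ D ∖ (T ∖ C) but 1 ∉ (D ∩ C) ∩ (C ∖ T).

Forward inclusion. Let x ∈ (D ∩ C) ∩ (C ∖ T). Then x ∈ D ∩ C and x ∉ T, from which x ∈ D ∖ (T ∖ C).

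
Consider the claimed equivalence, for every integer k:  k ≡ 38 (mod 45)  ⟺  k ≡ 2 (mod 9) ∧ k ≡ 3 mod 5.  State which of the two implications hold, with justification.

[⇒] Suppose k ≡ 38 (mod 45); write k = 45j + 38. Since 9 ∣ 45, reducing mod 9 gives k ≡ 38 ≡ 2 (mod 9); since 5 ∣ 45, reducing mod 5 gives k ≡ 38 ≡ 3 (mod 5).

[⇐] Conversely, if k ≡ 2 (mod 9) and k ≡ 3 (mod 5), then by the Chinese remainder theorem k ≡ 38 (mod 45). This is exactly k ≡ 38 (mod 45).

Both implications hold.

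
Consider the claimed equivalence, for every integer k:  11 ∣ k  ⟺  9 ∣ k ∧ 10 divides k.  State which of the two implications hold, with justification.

[⇒] This fails: take k = 11. Certainly 11 ∣ 11, but 9 ∤ 11.

[⇐] This fails: take k = 90. Both 9 ∣ 90 and 10 ∣ 90, yet 90 is not a multiple of 11 (since 90 = 8·11 + 2), so 11 ∤ 90.

Neither implication holds.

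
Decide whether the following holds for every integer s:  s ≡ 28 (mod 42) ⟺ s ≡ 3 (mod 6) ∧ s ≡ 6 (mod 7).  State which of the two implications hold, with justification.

Forward direction. This fails: s = 28 gives 28 ≡ 28 (mod 42) but 28 ≡ 4 (mod 6), so the conjunction on the right does not hold.

Converse. This fails: s = 27 satisfies both congruences on the right (27 ≡ 3 mod 6 and 27 ≡ 6 mod 7) yet 27 ≡ 27 (mod 42), not 28.

Neither direction holds.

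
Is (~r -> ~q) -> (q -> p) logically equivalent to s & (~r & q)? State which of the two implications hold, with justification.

(→) This fails. Under p = F, q = F, s = F, r = F, the left side is true but the right side is false.

(←) Assume the antecedent. If p is true, (~r -> ~q) -> (q -> p) reduces to true regardless of the other variables. If p is false, the antecedent forces (p = F, q = T, s = T, r = F), and (~r -> ~q) -> (q -> p) holds there. Either way (~r -> ~q) -> (q -> p) holds.

Only the converse holds.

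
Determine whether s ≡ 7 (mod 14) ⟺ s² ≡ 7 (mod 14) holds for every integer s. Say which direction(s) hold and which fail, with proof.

(→) Suppose s ≡ 7 (mod 14). Write s = 14j + 7. Then (14j + 7)² = 196j² + 196j + 49 = 14(14j² + 14j + 3) + 7, so s² ≡ 7 (mod 14).

(←) Conversely, suppose s² ≡ 7 (mod 14). The only residue r in {0, …, 13} with r² ≡ 7 (mod 14) is r = 7, so s ≡ 7 (mod 14).

Both directions hold.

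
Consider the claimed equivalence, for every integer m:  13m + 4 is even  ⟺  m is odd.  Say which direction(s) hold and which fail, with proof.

Both directions fail.

(→) This fails: m = 4 gives 13m + 4 = 56, which is even, but 4 is even, not odd.

(←) This also fails: m = 1 is odd, but 13m + 4 = 17 is odd, not even.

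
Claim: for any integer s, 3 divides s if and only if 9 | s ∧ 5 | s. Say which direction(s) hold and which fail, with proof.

Only the converse holds.

Converse. Suppose 9 ∣ s and 5 ∣ s. Any common multiple of 9 and 5 is a multiple of their lcm; here gcd(9, 5) = 1, so lcm(9, 5) = 9·5 = 45, so 45 ∣ s. Since 3 ∣ 45, it follows that 3 ∣ s.

Forward direction. This fails: take s = 3. Certainly 3 ∣ 3, but 9 ∤ 3.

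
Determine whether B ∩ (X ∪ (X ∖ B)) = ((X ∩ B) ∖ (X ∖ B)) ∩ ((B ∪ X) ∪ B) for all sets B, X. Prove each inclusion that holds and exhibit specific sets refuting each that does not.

The two sets are equal.

(⟹) Let x ∈ B ∩ (X ∪ (X ∖ B)). Then x ∈ B ∩ X, from which x ∈ ((X ∩ B) ∖ (X ∖ B)) ∩ ((B ∪ X) ∪ B).

(⟸) Let x ∈ ((X ∩ B) ∖ (X ∖ B)) ∩ ((B ∪ X) ∪ B). Then x ∈ B ∩ X, from which x ∈ B ∩ (X ∪ (X ∖ B)).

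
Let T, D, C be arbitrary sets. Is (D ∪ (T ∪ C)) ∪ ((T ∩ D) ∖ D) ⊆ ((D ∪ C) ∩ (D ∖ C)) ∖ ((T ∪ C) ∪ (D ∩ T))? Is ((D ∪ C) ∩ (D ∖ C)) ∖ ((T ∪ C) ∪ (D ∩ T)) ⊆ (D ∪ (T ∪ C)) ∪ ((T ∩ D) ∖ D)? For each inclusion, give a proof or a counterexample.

The sets are not equal: only the reverse inclusion holds.

(⟸) Let x ∈ ((D ∪ C) ∩ (D ∖ C)) ∖ ((T ∪ C) ∪ (D ∩ T)). Then x ∈ D and x ∉ T, C, from which x ∈ (D ∪ (T ∪ C)) ∪ ((T ∩ D) ∖ D).

(⟹) This inclusion fails. Take T = {1}, D = ∅, C = ∅; then 1 ∈ (D ∪ (T ∪ C)) ∪ ((T ∩ D) ∖ D) but 1 ∉ ((D ∪ C) ∩ (D ∖ C)) ∖ ((T ∪ C) ∪ (D ∩ T)).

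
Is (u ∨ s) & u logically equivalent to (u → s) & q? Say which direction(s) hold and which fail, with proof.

(⇒) fails and (⇐) fails.

[⇒] This fails. Under s = F, q = F, u = T, the left side is true but the right side is false.

[⇐] This fails. Under s = F, q = T, u = F, the left side is false but the right side is true.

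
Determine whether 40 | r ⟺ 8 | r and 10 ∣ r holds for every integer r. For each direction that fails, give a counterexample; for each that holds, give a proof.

Both directions hold.

[⇒] If 40 ∣ r, write r = 40q. Since 40 = 5·8, r = 8·(5q), so 8 ∣ r; and since 40 = 4·10, r = 10·(4q), so 10 ∣ r.

[⇐] Suppose 8 ∣ r and 10 ∣ r. Any common multiple of 8 and 10 is a multiple of their lcm; here lcm(8, 10) = 8·10/gcd(8, 10) = 80/2 = 40, so 40 ∣ r.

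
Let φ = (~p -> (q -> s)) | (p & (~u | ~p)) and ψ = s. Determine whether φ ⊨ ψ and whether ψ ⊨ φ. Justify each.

Only the reverse direction holds.

(⇒) This fails. Under q = F, p = F, s = F, u = F, the left side is true but the right side is false.

(⇐) Assume the antecedent. If s is true, the consequent reduces to true regardless of the other variables. If s is false, the antecedent cannot hold. Either way the consequent holds.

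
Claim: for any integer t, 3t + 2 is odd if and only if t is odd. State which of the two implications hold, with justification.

(→) Suppose 3t + 2 is odd. Since 3 is odd, 3t and t have the same parity, so 3t + 2 ≡ t + 2 (mod 2). As 2 is even, 3t + 2 is odd exactly when t is odd. Thus t is odd.

(←) Conversely, suppose t is odd; write t = 2j + 1. Then 3t + 2 = 3·(2j + 1) + 2 = 2·3j + 5, which is odd.

Equivalent; both directions hold.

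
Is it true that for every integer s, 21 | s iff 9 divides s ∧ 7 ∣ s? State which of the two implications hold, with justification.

(⇐) Suppose 9 ∣ s and 7 ∣ s. Any common multiple of 9 and 7 is a multiple of their lcm; here gcd(9, 7) = 1, so lcm(9, 7) = 9·7 = 63, so 63 ∣ s. Since 21 ∣ 63, it follows that 21 ∣ s.

(⇒) This fails: take s = 21. Certainly 21 ∣ 21, but 9 ∤ 21.

Only the reverse direction holds.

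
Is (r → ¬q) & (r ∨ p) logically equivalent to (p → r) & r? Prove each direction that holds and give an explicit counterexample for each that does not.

Neither direction holds.

(→) This fails. Under r = F, q = F, p = T, the left side is true but the right side is false.

(←) This fails. Under r = T, q = T, p = F, the left side is false but the right side is true.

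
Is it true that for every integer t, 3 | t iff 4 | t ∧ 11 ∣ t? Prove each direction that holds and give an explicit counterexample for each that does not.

(⟹) This fails: take t = 3. Certainly 3 ∣ 3, but 4 ∤ 3.

(⟸) This fails: take t = 44. Both 4 ∣ 44 and 11 ∣ 44, yet 44 is not a multiple of 3 (since 44 = 14·3 + 2), so 3 ∤ 44.

(⇒) fails and (⇐) fails.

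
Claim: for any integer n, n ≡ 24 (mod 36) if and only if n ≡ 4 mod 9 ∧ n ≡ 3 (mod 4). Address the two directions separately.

Neither direction holds.

[⇒] This fails: n = 24 gives 24 ≡ 24 (mod 36) but 24 ≡ 6 (mod 9), so the conjunction on the right does not hold.

[⇐] This fails: n = 31 satisfies both congruences on the right (31 ≡ 4 mod 9 and 31 ≡ 3 mod 4) yet 31 ≡ 31 (mod 36), not 24.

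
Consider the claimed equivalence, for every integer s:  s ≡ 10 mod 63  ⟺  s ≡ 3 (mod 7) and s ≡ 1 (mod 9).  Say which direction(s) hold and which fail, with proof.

The biconditional holds.

(⟹) Suppose s ≡ 10 (mod 63); write s = 63j + 10. Since 7 ∣ 63, reducing mod 7 gives s ≡ 10 ≡ 3 (mod 7); since 9 ∣ 63, reducing mod 9 gives s ≡ 10 ≡ 1 (mod 9).

(⟸) Conversely, if s ≡ 3 (mod 7) and s ≡ 1 (mod 9), then by the Chinese remainder theorem s ≡ 10 (mod 63). This is exactly s ≡ 10 (mod 63).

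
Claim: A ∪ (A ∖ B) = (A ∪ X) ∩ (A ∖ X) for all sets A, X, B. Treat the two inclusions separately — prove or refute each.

(⟹) This inclusion fails. Take A = {1}, X = {1}, B = ∅; then 1 ∈ A ∪ (A ∖ B) but 1 ∉ (A ∪ X) ∩ (A ∖ X).

(⟸) Let x ∈ (A ∪ X) ∩ (A ∖ X). Then either x ∈ A and x ∉ X, B; or x ∈ A ∩ B and x ∉ X. In each case x ∈ A ∪ (A ∖ B), so (A ∪ X) ∩ (A ∖ X) ⊆ A ∪ (A ∖ B).

Only the reverse inclusion holds.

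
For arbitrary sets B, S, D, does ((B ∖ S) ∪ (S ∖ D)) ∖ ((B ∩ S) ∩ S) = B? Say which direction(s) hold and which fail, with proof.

(⊆) This inclusion fails. Take B = ∅, S = {1}, D = ∅; then 1 ∈ ((B ∖ S) ∪ (S ∖ D)) ∖ ((B ∩ S) ∩ S) but 1 ∉ B.

(⊇) This inclusion fails. Take B = {1}, S = {1}, D = ∅; then 1 ∈ B but 1 ∉ ((B ∖ S) ∪ (S ∖ D)) ∖ ((B ∩ S) ∩ S).

Neither inclusion holds.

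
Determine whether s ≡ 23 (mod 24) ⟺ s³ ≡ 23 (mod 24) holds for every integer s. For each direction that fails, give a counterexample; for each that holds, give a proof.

Both directions hold; the statement is true.

(⇐) Suppose s³ ≡ 23 (mod 24). The only residue r in {0, …, 23} with r³ ≡ 23 (mod 24) is r = 23, so s ≡ 23 (mod 24).

(⇒) Suppose s ≡ 23 (mod 24). Write s = 24j + 23. Then (24j + 23)³ = 13824j³ + 39744j² + 38088j + 12167 = 24(576j³ + 1656j² + 1587j + 506) + 23, so s³ ≡ 23 (mod 24).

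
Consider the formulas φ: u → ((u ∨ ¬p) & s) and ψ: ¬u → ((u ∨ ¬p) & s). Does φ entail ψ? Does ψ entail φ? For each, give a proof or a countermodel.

Forward direction. This fails. Under s = F, p = F, u = F, the left side is true but the right side is false.

Converse. This fails. Under s = F, p = F, u = T, the left side is false but the right side is true.

Neither implication holds.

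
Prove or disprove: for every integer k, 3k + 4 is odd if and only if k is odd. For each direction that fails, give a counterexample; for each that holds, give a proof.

Converse. Suppose k is odd; write k = 2j + 1. Then 3k + 4 = 3·(2j + 1) + 4 = 2·3j + 7, which is odd.

Forward direction. Suppose 3k + 4 is odd. Since 3 is odd, 3k and k have the same parity, so 3k + 4 ≡ k + 4 (mod 2). As 4 is even, 3k + 4 is odd exactly when k is odd. Thus k is odd.

Equivalent; both directions hold.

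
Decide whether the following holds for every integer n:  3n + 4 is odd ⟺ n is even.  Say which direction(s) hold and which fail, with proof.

(⇒) This fails: n = 7 gives 3n + 4 = 25, which is odd, but 7 is odd, not even.

(⇐) This also fails: n = 4 is even, but 3n + 4 = 16 is even, not odd.

Neither implication holds.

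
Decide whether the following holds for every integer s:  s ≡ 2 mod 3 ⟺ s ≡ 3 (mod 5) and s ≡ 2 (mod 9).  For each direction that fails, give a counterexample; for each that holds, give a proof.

[⇒] This fails: s = 32 gives 32 ≡ 2 (mod 3) but 32 ≡ 2 (mod 5), so the conjunction on the right does not hold.

[⇐] Conversely, if s ≡ 3 (mod 5) and s ≡ 2 (mod 9), then by the Chinese remainder theorem s ≡ 38 (mod 45). Since 38 ≡ 2 (mod 3) and 3 ∣ 45, we get s ≡ 2 (mod 3).

Only the reverse direction holds.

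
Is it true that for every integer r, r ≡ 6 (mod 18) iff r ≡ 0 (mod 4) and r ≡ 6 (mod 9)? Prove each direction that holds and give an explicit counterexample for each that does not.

Not equivalent: only (⇐) holds.

(⇒) This fails: r = 6 gives 6 ≡ 6 (mod 18) but 6 ≡ 2 (mod 4), so the conjunction on the right does not hold.

(⇐) Conversely, if r ≡ 0 (mod 4) and r ≡ 6 (mod 9), then by the Chinese remainder theorem r ≡ 24 (mod 36). Since 24 ≡ 6 (mod 18) and 18 ∣ 36, we get r ≡ 6 (mod 18).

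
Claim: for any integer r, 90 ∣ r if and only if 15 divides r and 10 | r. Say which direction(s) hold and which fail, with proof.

Only the forward implication holds.

(⟹) If 90 ∣ r, write r = 90q. Since 90 = 6·15, r = 15·(6q), so 15 ∣ r; and since 90 = 9·10, r = 10·(9q), so 10 ∣ r.

(⟸) This fails: take r = 30. Both 15 ∣ 30 and 10 ∣ 30, yet 30 is not a multiple of 90 (since 30 = 0·90 + 30), so 90 ∤ 30.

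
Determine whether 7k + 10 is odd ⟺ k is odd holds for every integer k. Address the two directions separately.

Equivalent; both directions hold.

(→) Suppose 7k + 10 is odd. Since 7 is odd, 7k and k have the same parity, so 7k + 10 ≡ k + 10 (mod 2). As 10 is even, 7k + 10 is odd exactly when k is odd. Thus k is odd.

(←) Conversely, suppose k is odd; write k = 2j + 1. Then 7k + 10 = 7·(2j + 1) + 10 = 2·7j + 17, which is odd.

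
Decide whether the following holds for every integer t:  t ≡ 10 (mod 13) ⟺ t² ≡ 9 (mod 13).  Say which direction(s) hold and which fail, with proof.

Not equivalent: only (⇒) holds.

[⇒] Suppose t ≡ 10 (mod 13). Write t = 13j + 10. Then (13j + 10)² = 169j² + 260j + 100 = 13(13j² + 20j + 7) + 9, so t² ≡ 9 (mod 13).

[⇐] This fails: take t = 3. Then 3² = 9 ≡ 9 (mod 13), yet 3 ≡ 3 (mod 13), not 10.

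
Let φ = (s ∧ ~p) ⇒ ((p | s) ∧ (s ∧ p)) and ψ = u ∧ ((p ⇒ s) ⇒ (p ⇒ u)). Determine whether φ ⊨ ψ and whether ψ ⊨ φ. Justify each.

(⟹) This fails. Under u = F, s = F, p = F, the left side is true but the right side is false.

(⟸) This fails. Under u = T, s = T, p = F, the left side is false but the right side is true.

(⇒) fails and (⇐) fails.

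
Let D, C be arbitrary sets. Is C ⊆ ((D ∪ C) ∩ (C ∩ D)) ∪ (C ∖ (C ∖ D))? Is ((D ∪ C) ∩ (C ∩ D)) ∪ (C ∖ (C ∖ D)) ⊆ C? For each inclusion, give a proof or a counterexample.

Forward inclusion. This inclusion fails. Take D = ∅, C = {1}; then 1 ∈ C but 1 ∉ ((D ∪ C) ∩ (C ∩ D)) ∪ (C ∖ (C ∖ D)).

Reverse inclusion. Let x ∈ ((D ∪ C) ∩ (C ∩ D)) ∪ (C ∖ (C ∖ D)). Then x ∈ D ∩ C, from which x ∈ C.

The sets are not equal: only the reverse inclusion holds.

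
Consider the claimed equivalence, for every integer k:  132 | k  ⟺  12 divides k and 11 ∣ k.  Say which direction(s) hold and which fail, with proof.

The biconditional holds.

(→) If 132 ∣ k, write k = 132q. Since 132 = 11·12, k = 12·(11q), so 12 ∣ k; and since 132 = 12·11, k = 11·(12q), so 11 ∣ k.

(←) Suppose 12 ∣ k and 11 ∣ k. Any common multiple of 12 and 11 is a multiple of their lcm; here gcd(12, 11) = 1, so lcm(12, 11) = 12·11 = 132, so 132 ∣ k.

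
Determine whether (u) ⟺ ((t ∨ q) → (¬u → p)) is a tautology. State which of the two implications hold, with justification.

The forward direction holds; the converse fails.

(⟹) Assume the antecedent. If u is true, (t ∨ q) → (¬u → p) reduces to true regardless of the other variables. If u is false, the antecedent cannot hold. Either way (t ∨ q) → (¬u → p) holds.

(⟸) This fails. Under t = F, q = F, p = F, u = F, the left side is false but the right side is true.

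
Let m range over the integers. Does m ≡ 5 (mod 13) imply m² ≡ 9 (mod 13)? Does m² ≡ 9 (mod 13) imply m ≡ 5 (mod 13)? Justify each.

Neither implication holds.

[⇒] This fails: take m = 5. Then 5 ≡ 5 (mod 13), but 5² = 25 ≡ 12 (mod 13), not 9.

[⇐] This fails: take m = 3. Then 3² = 9 ≡ 9 (mod 13), yet 3 ≡ 3 (mod 13), not 5.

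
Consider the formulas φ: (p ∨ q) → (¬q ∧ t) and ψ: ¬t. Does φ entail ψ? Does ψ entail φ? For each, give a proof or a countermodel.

(→) This fails. Under t = T, p = F, q = F, the left side is true but the right side is false.

(←) This fails. Under t = F, p = T, q = F, the left side is false but the right side is true.

Neither direction holds.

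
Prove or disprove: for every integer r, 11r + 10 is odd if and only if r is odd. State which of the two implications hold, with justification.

Both directions hold; the statement is true.

Forward direction. Suppose 11r + 10 is odd. Since 11 is odd, 11r and r have the same parity, so 11r + 10 ≡ r + 10 (mod 2). As 10 is even, 11r + 10 is odd exactly when r is odd. Thus r is odd.

Converse. Suppose r is odd; write r = 2j + 1. Then 11r + 10 = 11·(2j + 1) + 10 = 2·11j + 21, which is odd.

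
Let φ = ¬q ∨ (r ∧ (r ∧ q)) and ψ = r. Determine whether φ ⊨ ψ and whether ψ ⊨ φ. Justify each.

(⇐) Assume the antecedent. If q is true, the antecedent forces (q = T, r = T), and ¬q ∨ (r ∧ (r ∧ q)) holds there. If q is false, ¬q ∨ (r ∧ (r ∧ q)) reduces to true regardless of the other variables. Either way ¬q ∨ (r ∧ (r ∧ q)) holds.

(⇒) This fails. Under q = F, r = F, the left side is true but the right side is false.

(⇒) fails; (⇐) holds.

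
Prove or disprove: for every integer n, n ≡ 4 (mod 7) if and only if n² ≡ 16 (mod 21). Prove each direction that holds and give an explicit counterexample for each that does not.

(→) This fails: take n = 18. Then 18 ≡ 4 (mod 7), but 18² = 324 ≡ 9 (mod 21), not 16.

(←) This fails: take n = 10. Then 10² = 100 ≡ 16 (mod 21), yet 10 ≡ 3 (mod 7), not 4.

(⇒) fails and (⇐) fails.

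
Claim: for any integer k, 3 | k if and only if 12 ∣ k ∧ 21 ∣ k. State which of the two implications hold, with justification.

[⇒] This fails: take k = 3. Certainly 3 ∣ 3, but 12 ∤ 3.

[⇐] Suppose 12 ∣ k and 21 ∣ k. Any common multiple of 12 and 21 is a multiple of their lcm; here lcm(12, 21) = 12·21/gcd(12, 21) = 252/3 = 84, so 84 ∣ k. Since 3 ∣ 84, it follows that 3 ∣ k.

Not equivalent: only (⇐) holds.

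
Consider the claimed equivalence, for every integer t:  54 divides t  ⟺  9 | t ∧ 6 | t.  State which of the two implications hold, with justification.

[⇒] If 54 ∣ t, write t = 54q. Since 54 = 6·9, t = 9·(6q), so 9 ∣ t; and since 54 = 9·6, t = 6·(9q), so 6 ∣ t.

[⇐] This fails: take t = 18. Both 9 ∣ 18 and 6 ∣ 18, yet 18 is not a multiple of 54 (since 18 = 0·54 + 18), so 54 ∤ 18.

Not equivalent: only (⇒) holds.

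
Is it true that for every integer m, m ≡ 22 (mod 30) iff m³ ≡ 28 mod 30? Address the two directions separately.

The biconditional holds.

Converse. Suppose m³ ≡ 28 (mod 30). The only residue r in {0, …, 29} with r³ ≡ 28 (mod 30) is r = 22, so m ≡ 22 (mod 30).

Forward direction. Suppose m ≡ 22 (mod 30). Write m = 30j + 22. Then (30j + 22)³ = 27000j³ + 59400j² + 43560j + 10648 = 30(900j³ + 1980j² + 1452j + 354) + 28, so m³ ≡ 28 (mod 30).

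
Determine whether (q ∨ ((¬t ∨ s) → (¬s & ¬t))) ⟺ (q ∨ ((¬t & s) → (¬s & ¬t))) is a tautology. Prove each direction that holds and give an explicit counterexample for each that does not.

Forward direction. Assume the antecedent. If s is true, the antecedent forces (s = T, q = T, t = F) or (s = T, q = T, t = T), and q ∨ ((¬t & s) → (¬s & ¬t)) holds there. If s is false, q ∨ ((¬t & s) → (¬s & ¬t)) reduces to true regardless of the other variables. Either way q ∨ ((¬t & s) → (¬s & ¬t)) holds.

Converse. This fails. Under s = T, q = F, t = T, the left side is false but the right side is true.

Only the forward direction holds.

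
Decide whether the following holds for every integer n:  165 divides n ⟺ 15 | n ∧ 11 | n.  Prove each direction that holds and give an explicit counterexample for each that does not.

Forward direction. If 165 ∣ n, write n = 165q. Since 165 = 11·15, n = 15·(11q), so 15 ∣ n; and since 165 = 15·11, n = 11·(15q), so 11 ∣ n.

Converse. Suppose 15 ∣ n and 11 ∣ n. Any common multiple of 15 and 11 is a multiple of their lcm; here gcd(15, 11) = 1, so lcm(15, 11) = 15·11 = 165, so 165 ∣ n.

The biconditional holds.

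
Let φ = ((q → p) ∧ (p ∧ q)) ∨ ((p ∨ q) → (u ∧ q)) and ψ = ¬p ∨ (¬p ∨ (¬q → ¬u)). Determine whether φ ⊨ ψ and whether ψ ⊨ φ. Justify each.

(⇒) holds; (⇐) fails.

Converse. This fails. Under p = T, q = F, u = F, the left side is false but the right side is true.

Forward direction. Assume the antecedent. If p is true, the antecedent forces (p = T, q = T, u = F) or (p = T, q = T, u = T), and ¬p ∨ (¬p ∨ (¬q → ¬u)) holds there. If p is false, ¬p ∨ (¬p ∨ (¬q → ¬u)) reduces to true regardless of the other variables. Either way ¬p ∨ (¬p ∨ (¬q → ¬u)) holds.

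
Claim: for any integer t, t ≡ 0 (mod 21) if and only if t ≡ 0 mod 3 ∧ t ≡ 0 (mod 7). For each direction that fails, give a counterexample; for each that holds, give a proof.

(→) Suppose t ≡ 0 (mod 21); write t = 21j + 0. Since 3 ∣ 21, reducing mod 3 gives t ≡ 0 (mod 3); since 7 ∣ 21, reducing mod 7 gives t ≡ 0 (mod 7).

(←) Conversely, if t ≡ 0 (mod 3) and t ≡ 0 (mod 7), then by the Chinese remainder theorem t ≡ 0 (mod 21). This is exactly t ≡ 0 (mod 21).

The biconditional holds.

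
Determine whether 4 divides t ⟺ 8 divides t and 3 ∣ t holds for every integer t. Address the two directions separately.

Converse. Suppose 8 ∣ t and 3 ∣ t. Any common multiple of 8 and 3 is a multiple of their lcm; here gcd(8, 3) = 1, so lcm(8, 3) = 8·3 = 24, so 24 ∣ t. Since 4 ∣ 24, it follows that 4 ∣ t.

Forward direction. This fails: take t = 4. Certainly 4 ∣ 4, but 8 ∤ 4.

Only the reverse direction holds.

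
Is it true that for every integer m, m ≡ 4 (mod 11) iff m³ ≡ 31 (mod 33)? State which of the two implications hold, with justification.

Not equivalent: only (⇐) holds.

Forward direction. This fails: take m = 15. Then 15 ≡ 4 (mod 11), but 15³ = 3375 ≡ 9 (mod 33), not 31.

Converse. The residues r modulo 33 with r³ ≡ 31 (mod 33) are exactly {4}, and each is ≡ 4 (mod 11).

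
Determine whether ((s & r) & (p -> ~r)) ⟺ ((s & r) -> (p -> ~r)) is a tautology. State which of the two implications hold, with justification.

(⇒) holds; (⇐) fails.

(⟹) Assume the antecedent. If r is true, the antecedent forces (r = T, p = F, s = T), and (s & r) -> (p -> ~r) holds there. If r is false, the antecedent cannot hold. Either way (s & r) -> (p -> ~r) holds.

(⟸) This fails. Under r = F, p = F, s = F, the left side is false but the right side is true.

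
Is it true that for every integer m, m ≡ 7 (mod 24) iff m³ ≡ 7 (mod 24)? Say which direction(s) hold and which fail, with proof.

Converse. Suppose m³ ≡ 7 (mod 24). The only residue r in {0, …, 23} with r³ ≡ 7 (mod 24) is r = 7, so m ≡ 7 (mod 24).

Forward direction. Suppose m ≡ 7 (mod 24). Write m = 24j + 7. Then (24j + 7)³ = 13824j³ + 12096j² + 3528j + 343 = 24(576j³ + 504j² + 147j + 14) + 7, so m³ ≡ 7 (mod 24).

Both directions hold; the statement is true.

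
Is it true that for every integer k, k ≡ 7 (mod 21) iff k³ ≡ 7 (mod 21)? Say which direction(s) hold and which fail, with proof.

(⇒) Suppose k ≡ 7 (mod 21). Write k = 21j + 7. Then (21j + 7)³ = 9261j³ + 9261j² + 3087j + 343 = 21(441j³ + 441j² + 147j + 16) + 7, so k³ ≡ 7 (mod 21).

(⇐) Conversely, suppose k³ ≡ 7 (mod 21). The only residue r in {0, …, 20} with r³ ≡ 7 (mod 21) is r = 7, so k ≡ 7 (mod 21).

The biconditional holds.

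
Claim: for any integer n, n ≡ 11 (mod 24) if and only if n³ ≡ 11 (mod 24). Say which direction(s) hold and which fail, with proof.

Equivalent; both directions hold.

(⇐) Suppose n³ ≡ 11 (mod 24). The only residue r in {0, …, 23} with r³ ≡ 11 (mod 24) is r = 11, so n ≡ 11 (mod 24).

(⇒) Suppose n ≡ 11 (mod 24). Write n = 24j + 11. Then (24j + 11)³ = 13824j³ + 19008j² + 8712j + 1331 = 24(576j³ + 792j² + 363j + 55) + 11, so n³ ≡ 11 (mod 24).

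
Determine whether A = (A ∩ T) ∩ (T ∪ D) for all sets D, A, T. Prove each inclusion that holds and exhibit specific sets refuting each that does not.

(⊆) fails; (⊇) holds.

(⊆) This inclusion fails. Take D = ∅, A = {1}, T = ∅; then 1 ∈ A but 1 ∉ (A ∩ T) ∩ (T ∪ D).

(⊇) Let x ∈ (A ∩ T) ∩ (T ∪ D). Then either x ∈ A ∩ T and x ∉ D; or x ∈ D ∩ A ∩ T. In each case x ∈ A, so (A ∩ T) ∩ (T ∪ D) ⊆ A.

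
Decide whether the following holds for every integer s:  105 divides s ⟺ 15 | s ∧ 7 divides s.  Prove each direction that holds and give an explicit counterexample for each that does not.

(⇒) If 105 ∣ s, write s = 105q. Since 105 = 7·15, s = 15·(7q), so 15 ∣ s; and since 105 = 15·7, s = 7·(15q), so 7 ∣ s.

(⇐) Suppose 15 ∣ s and 7 ∣ s. Any common multiple of 15 and 7 is a multiple of their lcm; here gcd(15, 7) = 1, so lcm(15, 7) = 15·7 = 105, so 105 ∣ s.

Both directions hold; the statement is true.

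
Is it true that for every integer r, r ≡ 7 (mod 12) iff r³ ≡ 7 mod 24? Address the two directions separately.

(⇒) This fails: take r = 19. Then 19 ≡ 7 (mod 12), but 19³ = 6859 ≡ 19 (mod 24), not 7.

(⇐) Conversely, the residues r modulo 24 with r³ ≡ 7 (mod 24) are exactly {7}, and each is ≡ 7 (mod 12).

Only the reverse direction holds.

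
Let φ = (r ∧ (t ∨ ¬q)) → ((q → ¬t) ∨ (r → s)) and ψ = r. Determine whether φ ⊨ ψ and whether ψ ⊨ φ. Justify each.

(→) This fails. Under r = F, s = F, q = F, t = F, the left side is true but the right side is false.

(←) This fails. Under r = T, s = F, q = T, t = T, the left side is false but the right side is true.

Both directions fail.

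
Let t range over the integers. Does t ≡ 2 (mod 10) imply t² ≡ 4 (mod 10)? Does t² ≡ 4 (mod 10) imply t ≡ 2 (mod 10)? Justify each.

[⇐] This fails: take t = 8. Then 8² = 64 ≡ 4 (mod 10), yet 8 ≡ 8 (mod 10), not 2.

[⇒] Suppose t ≡ 2 (mod 10). Write t = 10j + 2. Then (10j + 2)² = 100j² + 40j + 4 = 10(10j² + 4j) + 4, so t² ≡ 4 (mod 10).

Not equivalent: only (⇒) holds.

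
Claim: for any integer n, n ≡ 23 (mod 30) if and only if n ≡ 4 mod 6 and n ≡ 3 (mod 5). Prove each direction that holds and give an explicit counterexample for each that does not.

[⇒] This fails: n = 23 gives 23 ≡ 23 (mod 30) but 23 ≡ 5 (mod 6), so the conjunction on the right does not hold.

[⇐] This fails: n = 28 satisfies both congruences on the right (28 ≡ 4 mod 6 and 28 ≡ 3 mod 5) yet 28 ≡ 28 (mod 30), not 23.

Neither implication holds.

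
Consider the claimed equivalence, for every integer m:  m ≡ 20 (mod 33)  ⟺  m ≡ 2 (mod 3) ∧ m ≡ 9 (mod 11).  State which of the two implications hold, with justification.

(→) Suppose m ≡ 20 (mod 33); write m = 33j + 20. Since 3 ∣ 33, reducing mod 3 gives m ≡ 20 ≡ 2 (mod 3); since 11 ∣ 33, reducing mod 11 gives m ≡ 20 ≡ 9 (mod 11).

(←) Conversely, if m ≡ 2 (mod 3) and m ≡ 9 (mod 11), then by the Chinese remainder theorem m ≡ 20 (mod 33). This is exactly m ≡ 20 (mod 33).

Both directions hold.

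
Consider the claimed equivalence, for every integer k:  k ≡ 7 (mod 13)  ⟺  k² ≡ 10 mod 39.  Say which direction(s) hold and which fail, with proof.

Neither direction holds.

(⟹) This fails: take k = 33. Then 33 ≡ 7 (mod 13), but 33² = 1089 ≡ 36 (mod 39), not 10.

(⟸) This fails: take k = 19. Then 19² = 361 ≡ 10 (mod 39), yet 19 ≡ 6 (mod 13), not 7.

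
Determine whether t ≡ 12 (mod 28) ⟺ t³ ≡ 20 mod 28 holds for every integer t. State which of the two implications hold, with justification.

Only the forward direction holds.

(→) Suppose t ≡ 12 (mod 28). Write t = 28j + 12. Then (28j + 12)³ = 21952j³ + 28224j² + 12096j + 1728 = 28(784j³ + 1008j² + 432j + 61) + 20, so t³ ≡ 20 (mod 28).

(←) This fails: take t = 6. Then 6³ = 216 ≡ 20 (mod 28), yet 6 ≡ 6 (mod 28), not 12.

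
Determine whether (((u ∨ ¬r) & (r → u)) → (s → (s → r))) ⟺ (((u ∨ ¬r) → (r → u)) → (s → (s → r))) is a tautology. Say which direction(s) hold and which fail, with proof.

Forward direction. Assume the antecedent. If r is true, the consequent reduces to true regardless of the other variables. If r is false, the antecedent forces (r = F, u = F, s = F) or (r = F, u = T, s = F), and the consequent holds there. Either way the consequent holds.

Converse. Assume the antecedent. If r is true, the consequent reduces to true regardless of the other variables. If r is false, the antecedent forces (r = F, u = F, s = F) or (r = F, u = T, s = F), and the consequent holds there. Either way the consequent holds.

The biconditional holds.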